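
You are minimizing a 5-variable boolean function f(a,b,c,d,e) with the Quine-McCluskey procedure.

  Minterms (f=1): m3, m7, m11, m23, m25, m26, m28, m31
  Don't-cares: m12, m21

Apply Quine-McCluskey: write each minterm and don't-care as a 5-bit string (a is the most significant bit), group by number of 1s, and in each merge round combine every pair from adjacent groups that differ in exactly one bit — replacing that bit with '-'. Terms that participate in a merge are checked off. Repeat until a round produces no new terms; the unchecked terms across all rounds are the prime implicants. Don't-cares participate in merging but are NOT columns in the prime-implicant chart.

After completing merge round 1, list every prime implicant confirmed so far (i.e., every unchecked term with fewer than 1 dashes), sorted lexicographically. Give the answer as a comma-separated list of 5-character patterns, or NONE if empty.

11001, 11010

size-2^0 implicants → 00011(✓)  00111(✓)  01011(✓)  01100(✓)  10101(✓)  10111(✓)  11001  11010  11100(✓)  11111(✓)
size-2^1 implicants → -0111  -1100  0-011  00-11  1-111  101-1
Unchecked terms (primes): -0111, -1100, 0-011, 00-11, 1-111, 101-1, 11001, 11010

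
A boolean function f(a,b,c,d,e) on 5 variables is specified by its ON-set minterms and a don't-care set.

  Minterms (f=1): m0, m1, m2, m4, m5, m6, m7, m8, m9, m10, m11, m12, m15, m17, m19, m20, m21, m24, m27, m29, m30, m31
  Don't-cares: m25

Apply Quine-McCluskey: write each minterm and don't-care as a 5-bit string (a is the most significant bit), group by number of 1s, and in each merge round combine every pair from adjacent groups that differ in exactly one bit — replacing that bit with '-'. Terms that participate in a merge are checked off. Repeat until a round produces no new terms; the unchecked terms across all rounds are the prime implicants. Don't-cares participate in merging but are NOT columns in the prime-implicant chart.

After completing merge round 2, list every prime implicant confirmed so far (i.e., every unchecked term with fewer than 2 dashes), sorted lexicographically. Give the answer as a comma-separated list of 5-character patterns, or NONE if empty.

Round 0: 00000✓ 00001✓ 00010✓ 00100✓ 00101✓ 00110✓ 00111✓ 01000✓ 01001✓ 01010✓ 01011✓ 01100✓ 01111✓ 10001✓ 10011✓ 10100✓ 10101✓ 11000✓ 11001✓ 11011✓ 11101✓ 11110✓ 11111✓
Round 1: -0001✓ -0100✓ -0101✓ -1000✓ -1001✓ -1011✓ -1111✓ 0-000✓ 0-001✓ 0-010✓ 0-100✓ 0-111 00-00✓ 00-01✓ 00-10✓ 000-0✓ 0000-✓ 001-0✓ 001-1✓ 0010-✓ 0011-✓ 01-00✓ 01-11✓ 010-0✓ 010-1✓ 0100-✓ 0101-✓ 1-001✓ 1-011✓ 1-101✓ 10-01✓ 100-1✓ 1010-✓ 11-01✓ 11-11✓ 110-1✓ 1100-✓ 111-1✓ 1111-
Round 2: --001 -0-01 -010- -1-11 -10-1 -100- 0--00 0-0-0 0-00- 00--0 00-0- 001-- 010-- 1--01 1-0-1 11--1
PIs = {--001, -0-01, -010-, -1-11, -10-1, -100-, 0--00, 0-0-0, 0-00-, 0-111, 00--0, 00-0-, 001--, 010--, 1--01, 1-0-1, 11--1, 1111-}

0-111, 1111-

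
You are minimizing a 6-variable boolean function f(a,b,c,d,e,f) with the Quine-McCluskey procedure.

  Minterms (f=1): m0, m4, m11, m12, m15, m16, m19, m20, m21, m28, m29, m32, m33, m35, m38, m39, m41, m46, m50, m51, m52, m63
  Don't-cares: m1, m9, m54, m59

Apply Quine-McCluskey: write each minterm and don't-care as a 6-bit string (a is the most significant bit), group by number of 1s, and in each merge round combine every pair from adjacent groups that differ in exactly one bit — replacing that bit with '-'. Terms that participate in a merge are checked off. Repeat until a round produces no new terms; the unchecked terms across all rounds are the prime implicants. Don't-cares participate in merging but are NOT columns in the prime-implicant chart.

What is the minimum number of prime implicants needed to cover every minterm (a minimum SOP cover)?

12

[col 0] 000000*, 000001*, 000100*, 001001*, 001011*, 001100*, 001111*, 010000*, 010011*, 010100*, 010101*, 011100*, 011101*, 100000*, 100001*, 100011*, 100110*, 100111*, 101001*, 101110*, 110010*, 110011*, 110100*, 110110*, 111011*, 111111*
[col 1] -00000*, -00001*, -01001*, -10011, -10100, 0-0000*, 0-0100*, 0-1100*, 00-001*, 00-100*, 000-00*, 00000-*, 001-11, 0010-1, 01-100*, 01-101*, 010-00*, 01010-*, 01110-*, 1-0011, 1-0110, 10-001*, 10-110, 100-11, 1000-1, 10000-*, 10011-, 11-011, 110-10, 11001-, 1101-0, 111-11
[col 2] -0-001, -0000-, 0--100, 0-0-00, 01-10-
Prime implicants: -0-001, -0000-, -10011, -10100, 0--100, 0-0-00, 001-11, 0010-1, 01-10-, 1-0011, 1-0110, 10-110, 100-11, 1000-1, 10011-, 11-011, 110-10, 11001-, 1101-0, 111-11
PI chart (minterm → PIs covering it):
  0 | -0000-,0-0-00
  4 | 0--100,0-0-00
  11 | 001-11,0010-1
  12 | 0--100  (sole → essential)
  15 | 001-11  (sole → essential)
  16 | 0-0-00  (sole → essential)
  19 | -10011  (sole → essential)
  20 | -10100,0--100,0-0-00,01-10-
  21 | 01-10-  (sole → essential)
  28 | 0--100,01-10-
  29 | 01-10-  (sole → essential)
  32 | -0000-  (sole → essential)
  33 | -0-001,-0000-,1000-1
  35 | 1-0011,100-11,1000-1
  38 | 1-0110,10-110,10011-
  39 | 100-11,10011-
  41 | -0-001  (sole → essential)
  46 | 10-110  (sole → essential)
  50 | 110-10,11001-
  51 | -10011,1-0011,11-011,11001-
  52 | -10100,1101-0
  63 | 111-11  (sole → essential)
Essential prime implicants: -0-001, -0000-, -10011, 0--100, 0-0-00, 001-11, 01-10-, 10-110, 111-11
Petrick residual → -10100, 100-11, 110-10
Minimum SOP uses 12 PIs: b'd'e'f + b'c'd'e' + bc'd'ef + bc'de'f' + a'de'f' + a'c'e'f' + a'b'cef + a'bde' + ab'def' + ab'c'ef + abc'ef' + abcef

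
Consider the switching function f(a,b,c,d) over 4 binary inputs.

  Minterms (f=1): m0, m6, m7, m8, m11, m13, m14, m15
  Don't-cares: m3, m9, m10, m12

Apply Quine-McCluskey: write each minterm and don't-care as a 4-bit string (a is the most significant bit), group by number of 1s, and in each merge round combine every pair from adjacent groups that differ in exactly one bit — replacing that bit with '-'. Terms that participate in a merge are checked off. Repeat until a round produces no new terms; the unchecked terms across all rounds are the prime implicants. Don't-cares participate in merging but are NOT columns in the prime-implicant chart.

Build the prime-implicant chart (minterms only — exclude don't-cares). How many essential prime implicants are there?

3

Round 0: 0000✓ 0011✓ 0110✓ 0111✓ 1000✓ 1001✓ 1010✓ 1011✓ 1100✓ 1101✓ 1110✓ 1111✓
Round 1: -000 -011✓ -110✓ -111✓ 0-11✓ 011-✓ 1-00✓ 1-01✓ 1-10✓ 1-11✓ 10-0✓ 10-1✓ 100-✓ 101-✓ 11-0✓ 11-1✓ 110-✓ 111-✓
Round 2: --11 -11- 1--0✓ 1--1✓ 1-0-✓ 1-1-✓ 10--✓ 11--✓
Round 3: 1---
PIs = {--11, -000, -11-, 1---}
Coverage chart:
  m0: -000 ←essential
  m6: -11- ←essential
  m7: --11,-11-
  m8: -000,1---
  m11: --11,1---
  m13: 1--- ←essential
  m14: -11-,1---
  m15: --11,-11-,1---
Essential: -000, -11-, 1---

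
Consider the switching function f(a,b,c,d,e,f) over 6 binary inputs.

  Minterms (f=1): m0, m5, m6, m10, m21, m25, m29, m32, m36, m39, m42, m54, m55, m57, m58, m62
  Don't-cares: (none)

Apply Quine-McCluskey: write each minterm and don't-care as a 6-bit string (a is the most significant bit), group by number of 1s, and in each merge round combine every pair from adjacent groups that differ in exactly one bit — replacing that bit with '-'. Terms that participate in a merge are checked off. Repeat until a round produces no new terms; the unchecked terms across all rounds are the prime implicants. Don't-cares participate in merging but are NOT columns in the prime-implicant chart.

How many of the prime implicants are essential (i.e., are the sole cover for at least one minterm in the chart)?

7

size-2^0 implicants → 000000(✓)  000101(✓)  000110  001010(✓)  010101(✓)  011001(✓)  011101(✓)  100000(✓)  100100(✓)  100111(✓)  101010(✓)  110110(✓)  110111(✓)  111001(✓)  111010(✓)  111110(✓)
size-2^1 implicants → -00000  -01010  -11001  0-0101  01-101  011-01  1-0111  1-1010  100-00  11-110  11011-  111-10
Unchecked terms (primes): -00000, -01010, -11001, 0-0101, 000110, 01-101, 011-01, 1-0111, 1-1010, 100-00, 11-110, 11011-, 111-10
Minterm coverage:
  m0 ⊆ -00000 [E]
  m5 ⊆ 0-0101 [E]
  m6 ⊆ 000110 [E]
  m10 ⊆ -01010 [E]
  m21 ⊆ 0-0101,01-101
  m25 ⊆ -11001,011-01
  m29 ⊆ 01-101,011-01
  m32 ⊆ -00000,100-00
  m36 ⊆ 100-00 [E]
  m39 ⊆ 1-0111 [E]
  m42 ⊆ -01010,1-1010
  m54 ⊆ 11-110,11011-
  m55 ⊆ 1-0111,11011-
  m57 ⊆ -11001 [E]
  m58 ⊆ 1-1010,111-10
  m62 ⊆ 11-110,111-10
E = {-00000, -01010, -11001, 0-0101, 000110, 1-0111, 100-00}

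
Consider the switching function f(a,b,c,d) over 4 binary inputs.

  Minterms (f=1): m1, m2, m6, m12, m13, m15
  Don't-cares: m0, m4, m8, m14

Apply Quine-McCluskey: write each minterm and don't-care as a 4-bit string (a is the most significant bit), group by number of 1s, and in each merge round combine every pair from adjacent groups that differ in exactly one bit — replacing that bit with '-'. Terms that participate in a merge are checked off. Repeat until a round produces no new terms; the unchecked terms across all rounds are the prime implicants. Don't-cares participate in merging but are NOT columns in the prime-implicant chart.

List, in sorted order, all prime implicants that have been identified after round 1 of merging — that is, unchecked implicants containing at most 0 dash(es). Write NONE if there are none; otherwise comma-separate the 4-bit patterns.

Round 0: 0000✓ 0001✓ 0010✓ 0100✓ 0110✓ 1000✓ 1100✓ 1101✓ 1110✓ 1111✓
Round 1: -000✓ -100✓ -110✓ 0-00✓ 0-10✓ 00-0✓ 000- 01-0✓ 1-00✓ 11-0✓ 11-1✓ 110-✓ 111-✓
Round 2: --00 -1-0 0--0 11--
PIs = {--00, -1-0, 0--0, 000-, 11--}

NONE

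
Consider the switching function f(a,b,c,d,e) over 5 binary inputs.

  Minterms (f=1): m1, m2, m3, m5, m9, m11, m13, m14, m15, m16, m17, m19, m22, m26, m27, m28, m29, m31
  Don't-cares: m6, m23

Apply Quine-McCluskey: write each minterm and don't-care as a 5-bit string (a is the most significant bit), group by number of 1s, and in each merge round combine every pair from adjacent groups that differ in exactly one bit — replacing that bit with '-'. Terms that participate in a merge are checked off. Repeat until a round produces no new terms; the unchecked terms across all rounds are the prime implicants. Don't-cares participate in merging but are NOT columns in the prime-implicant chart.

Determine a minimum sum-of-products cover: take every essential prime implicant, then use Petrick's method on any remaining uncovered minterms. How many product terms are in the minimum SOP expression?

[col 0] 00001*, 00010*, 00011*, 00101*, 00110*, 01001*, 01011*, 01101*, 01110*, 01111*, 10000*, 10001*, 10011*, 10110*, 10111*, 11010*, 11011*, 11100*, 11101*, 11111*
[col 1] -0001*, -0011*, -0110, -1011*, -1101*, -1111*, 0-001*, 0-011*, 0-101*, 0-110, 00-01*, 00-10, 000-1*, 0001-, 01-01*, 01-11*, 010-1*, 011-1*, 0111-, 1-011*, 1-111*, 10-11*, 100-1*, 1000-, 1011-, 11-11*, 1101-, 111-1*, 1110-
[col 2] --011, -00-1, -1-11, -11-1, 0--01, 0-0-1, 01--1, 1--11
Prime implicants: --011, -00-1, -0110, -1-11, -11-1, 0--01, 0-0-1, 0-110, 00-10, 0001-, 01--1, 0111-, 1--11, 1000-, 1011-, 1101-, 1110-
PI chart (minterm → PIs covering it):
  1 | -00-1,0--01,0-0-1
  2 | 00-10,0001-
  3 | --011,-00-1,0-0-1,0001-
  5 | 0--01  (sole → essential)
  9 | 0--01,0-0-1,01--1
  11 | --011,-1-11,0-0-1,01--1
  13 | -11-1,0--01,01--1
  14 | 0-110,0111-
  15 | -1-11,-11-1,01--1,0111-
  16 | 1000-  (sole → essential)
  17 | -00-1,1000-
  19 | --011,-00-1,1--11
  22 | -0110,1011-
  26 | 1101-  (sole → essential)
  27 | --011,-1-11,1--11,1101-
  28 | 1110-  (sole → essential)
  29 | -11-1,1110-
  31 | -1-11,-11-1,1--11
Essential prime implicants: 0--01, 1000-, 1101-, 1110-
Petrick residual → --011, -0110, -1-11, 0-110, 00-10
Minimum SOP uses 9 PIs: c'de + b'cde' + bde + a'd'e + a'cde' + a'b'de' + ab'c'd' + abc'd + abcd'

9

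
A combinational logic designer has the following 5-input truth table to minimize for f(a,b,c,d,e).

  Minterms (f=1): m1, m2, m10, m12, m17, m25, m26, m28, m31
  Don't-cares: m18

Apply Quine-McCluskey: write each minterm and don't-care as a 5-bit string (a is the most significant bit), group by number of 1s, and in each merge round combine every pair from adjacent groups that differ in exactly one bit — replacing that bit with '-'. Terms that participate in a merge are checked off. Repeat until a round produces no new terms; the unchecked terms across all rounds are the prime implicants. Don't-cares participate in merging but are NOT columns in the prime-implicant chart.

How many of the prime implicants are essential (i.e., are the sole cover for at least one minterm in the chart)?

[col 0] 00001*, 00010*, 01010*, 01100*, 10001*, 10010*, 11001*, 11010*, 11100*, 11111
[col 1] -0001, -0010*, -1010*, -1100, 0-010*, 1-001, 1-010*
[col 2] --010
Prime implicants: --010, -0001, -1100, 1-001, 11111
PI chart (minterm → PIs covering it):
  1 | -0001  (sole → essential)
  2 | --010  (sole → essential)
  10 | --010  (sole → essential)
  12 | -1100  (sole → essential)
  17 | -0001,1-001
  25 | 1-001  (sole → essential)
  26 | --010  (sole → essential)
  28 | -1100  (sole → essential)
  31 | 11111  (sole → essential)
Essential prime implicants: --010, -0001, -1100, 1-001, 11111

5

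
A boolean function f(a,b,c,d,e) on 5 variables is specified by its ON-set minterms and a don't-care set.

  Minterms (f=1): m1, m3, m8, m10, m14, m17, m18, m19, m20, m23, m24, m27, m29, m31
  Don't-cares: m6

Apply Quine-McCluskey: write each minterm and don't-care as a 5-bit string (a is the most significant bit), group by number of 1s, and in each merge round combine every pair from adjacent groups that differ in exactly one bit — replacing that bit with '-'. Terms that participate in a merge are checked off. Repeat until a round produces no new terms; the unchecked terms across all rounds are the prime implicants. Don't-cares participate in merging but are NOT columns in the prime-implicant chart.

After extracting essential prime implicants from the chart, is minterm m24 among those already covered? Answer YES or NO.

Round 0: 00001✓ 00011✓ 00110✓ 01000✓ 01010✓ 01110✓ 10001✓ 10010✓ 10011✓ 10100 10111✓ 11000✓ 11011✓ 11101✓ 11111✓
Round 1: -0001✓ -0011✓ -1000 0-110 000-1✓ 01-10 010-0 1-011✓ 1-111✓ 10-11✓ 100-1✓ 1001- 11-11✓ 111-1
Round 2: -00-1 1--11
PIs = {-00-1, -1000, 0-110, 01-10, 010-0, 1--11, 1001-, 10100, 111-1}
Coverage chart:
  m1: -00-1 ←essential
  m3: -00-1 ←essential
  m8: -1000,010-0
  m10: 01-10,010-0
  m14: 0-110,01-10
  m17: -00-1 ←essential
  m18: 1001- ←essential
  m19: -00-1,1--11,1001-
  m20: 10100 ←essential
  m23: 1--11 ←essential
  m24: -1000 ←essential
  m27: 1--11 ←essential
  m29: 111-1 ←essential
  m31: 1--11,111-1
Essential: -00-1, -1000, 1--11, 1001-, 10100, 111-1

YES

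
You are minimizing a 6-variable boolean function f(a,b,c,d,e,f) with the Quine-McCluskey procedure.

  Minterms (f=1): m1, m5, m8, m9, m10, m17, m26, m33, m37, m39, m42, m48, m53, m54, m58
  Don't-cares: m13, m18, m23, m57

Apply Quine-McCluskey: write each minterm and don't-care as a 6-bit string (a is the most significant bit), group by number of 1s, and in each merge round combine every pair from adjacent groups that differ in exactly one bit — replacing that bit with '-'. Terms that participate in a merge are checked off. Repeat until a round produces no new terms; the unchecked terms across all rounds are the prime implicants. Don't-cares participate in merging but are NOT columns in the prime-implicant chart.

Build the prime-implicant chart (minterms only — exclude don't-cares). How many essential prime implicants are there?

7

[col 0] 000001*, 000101*, 001000*, 001001*, 001010*, 001101*, 010001*, 010010*, 010111, 011010*, 100001*, 100101*, 100111*, 101010*, 110000, 110101*, 110110, 111001, 111010*
[col 1] -00001*, -00101*, -01010*, -11010*, 0-0001, 0-1010*, 00-001*, 00-101*, 000-01*, 001-01*, 0010-0, 00100-, 01-010, 1-0101, 1-1010*, 100-01*, 1001-1
[col 2] --1010, -00-01, 00--01
Prime implicants: --1010, -00-01, 0-0001, 00--01, 0010-0, 00100-, 01-010, 010111, 1-0101, 1001-1, 110000, 110110, 111001
PI chart (minterm → PIs covering it):
  1 | -00-01,0-0001,00--01
  5 | -00-01,00--01
  8 | 0010-0,00100-
  9 | 00--01,00100-
  10 | --1010,0010-0
  17 | 0-0001  (sole → essential)
  26 | --1010,01-010
  33 | -00-01  (sole → essential)
  37 | -00-01,1-0101,1001-1
  39 | 1001-1  (sole → essential)
  42 | --1010  (sole → essential)
  48 | 110000  (sole → essential)
  53 | 1-0101  (sole → essential)
  54 | 110110  (sole → essential)
  58 | --1010  (sole → essential)
Essential prime implicants: --1010, -00-01, 0-0001, 1-0101, 1001-1, 110000, 110110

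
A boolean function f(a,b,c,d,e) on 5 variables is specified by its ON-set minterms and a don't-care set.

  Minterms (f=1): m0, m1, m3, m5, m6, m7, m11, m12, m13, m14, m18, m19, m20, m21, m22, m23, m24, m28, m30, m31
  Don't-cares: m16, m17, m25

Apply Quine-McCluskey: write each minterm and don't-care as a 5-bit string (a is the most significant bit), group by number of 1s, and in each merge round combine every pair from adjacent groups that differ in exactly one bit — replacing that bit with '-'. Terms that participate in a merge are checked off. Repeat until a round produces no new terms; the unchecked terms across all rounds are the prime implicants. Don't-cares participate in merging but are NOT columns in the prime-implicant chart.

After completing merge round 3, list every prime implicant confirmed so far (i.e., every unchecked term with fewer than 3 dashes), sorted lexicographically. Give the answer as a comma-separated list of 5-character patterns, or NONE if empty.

size-2^0 implicants → 00000(✓)  00001(✓)  00011(✓)  00101(✓)  00110(✓)  00111(✓)  01011(✓)  01100(✓)  01101(✓)  01110(✓)  10000(✓)  10001(✓)  10010(✓)  10011(✓)  10100(✓)  10101(✓)  10110(✓)  10111(✓)  11000(✓)  11001(✓)  11100(✓)  11110(✓)  11111(✓)
size-2^1 implicants → -0000(✓)  -0001(✓)  -0011(✓)  -0101(✓)  -0110(✓)  -0111(✓)  -1100(✓)  -1110(✓)  0-011  0-101  0-110(✓)  00-01(✓)  00-11(✓)  000-1(✓)  0000-(✓)  001-1(✓)  0011-(✓)  011-0(✓)  0110-  1-000(✓)  1-001(✓)  1-100(✓)  1-110(✓)  1-111(✓)  10-00(✓)  10-01(✓)  10-10(✓)  10-11(✓)  100-0(✓)  100-1(✓)  1000-(✓)  1001-(✓)  101-0(✓)  101-1(✓)  1010-(✓)  1011-(✓)  11-00(✓)  1100-(✓)  111-0(✓)  1111-(✓)
size-2^2 implicants → --110  -0-01(✓)  -0-11(✓)  -00-1(✓)  -000-  -01-1(✓)  -011-  -11-0  00--1(✓)  1--00  1-00-  1-1-0  1-11-  10--0(✓)  10--1(✓)  10-0-(✓)  10-1-(✓)  100--(✓)  101--(✓)
size-2^3 implicants → -0--1  10---
Unchecked terms (primes): --110, -0--1, -000-, -011-, -11-0, 0-011, 0-101, 0110-, 1--00, 1-00-, 1-1-0, 1-11-, 10---

--110, -000-, -011-, -11-0, 0-011, 0-101, 0110-, 1--00, 1-00-, 1-1-0, 1-11-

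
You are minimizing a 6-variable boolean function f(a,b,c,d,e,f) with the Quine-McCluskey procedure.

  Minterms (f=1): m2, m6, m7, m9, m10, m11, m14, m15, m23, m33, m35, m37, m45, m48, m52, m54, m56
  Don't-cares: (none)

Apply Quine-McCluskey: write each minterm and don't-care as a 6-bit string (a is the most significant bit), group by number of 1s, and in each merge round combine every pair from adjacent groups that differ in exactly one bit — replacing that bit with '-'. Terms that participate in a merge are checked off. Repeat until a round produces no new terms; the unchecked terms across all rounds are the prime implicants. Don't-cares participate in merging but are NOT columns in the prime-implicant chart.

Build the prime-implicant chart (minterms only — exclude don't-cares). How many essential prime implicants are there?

7

[col 0] 000010*, 000110*, 000111*, 001001*, 001010*, 001011*, 001110*, 001111*, 010111*, 100001*, 100011*, 100101*, 101101*, 110000*, 110100*, 110110*, 111000*
[col 1] 0-0111, 00-010*, 00-110*, 00-111*, 000-10*, 00011-*, 001-10*, 001-11*, 0010-1, 00101-*, 00111-*, 10-101, 100-01, 1000-1, 11-000, 110-00, 1101-0
[col 2] 00--10, 00-11-, 001-1-
Prime implicants: 0-0111, 00--10, 00-11-, 001-1-, 0010-1, 10-101, 100-01, 1000-1, 11-000, 110-00, 1101-0
PI chart (minterm → PIs covering it):
  2 | 00--10  (sole → essential)
  6 | 00--10,00-11-
  7 | 0-0111,00-11-
  9 | 0010-1  (sole → essential)
  10 | 00--10,001-1-
  11 | 001-1-,0010-1
  14 | 00--10,00-11-,001-1-
  15 | 00-11-,001-1-
  23 | 0-0111  (sole → essential)
  33 | 100-01,1000-1
  35 | 1000-1  (sole → essential)
  37 | 10-101,100-01
  45 | 10-101  (sole → essential)
  48 | 11-000,110-00
  52 | 110-00,1101-0
  54 | 1101-0  (sole → essential)
  56 | 11-000  (sole → essential)
Essential prime implicants: 0-0111, 00--10, 0010-1, 10-101, 1000-1, 11-000, 1101-0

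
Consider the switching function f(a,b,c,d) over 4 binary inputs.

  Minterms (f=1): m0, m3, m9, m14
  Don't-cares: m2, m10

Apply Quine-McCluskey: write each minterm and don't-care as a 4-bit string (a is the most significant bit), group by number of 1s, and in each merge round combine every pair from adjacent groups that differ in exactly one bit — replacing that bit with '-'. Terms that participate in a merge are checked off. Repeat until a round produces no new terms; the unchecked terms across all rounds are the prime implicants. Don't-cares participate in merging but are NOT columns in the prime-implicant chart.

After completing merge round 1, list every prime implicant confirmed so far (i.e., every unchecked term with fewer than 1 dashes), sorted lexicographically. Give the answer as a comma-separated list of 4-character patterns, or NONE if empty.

1001

size-2^0 implicants → 0000(✓)  0010(✓)  0011(✓)  1001  1010(✓)  1110(✓)
size-2^1 implicants → -010  00-0  001-  1-10
Unchecked terms (primes): -010, 00-0, 001-, 1-10, 1001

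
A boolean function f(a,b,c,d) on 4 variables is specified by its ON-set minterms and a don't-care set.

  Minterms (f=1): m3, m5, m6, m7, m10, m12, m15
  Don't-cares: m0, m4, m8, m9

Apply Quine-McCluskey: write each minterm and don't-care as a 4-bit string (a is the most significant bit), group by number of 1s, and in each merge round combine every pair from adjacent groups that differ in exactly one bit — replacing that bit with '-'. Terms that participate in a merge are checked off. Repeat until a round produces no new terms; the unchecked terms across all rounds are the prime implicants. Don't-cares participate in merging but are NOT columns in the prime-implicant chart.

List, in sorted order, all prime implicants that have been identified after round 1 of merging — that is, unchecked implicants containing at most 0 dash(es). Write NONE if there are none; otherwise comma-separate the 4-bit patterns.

NONE

[col 0] 0000*, 0011*, 0100*, 0101*, 0110*, 0111*, 1000*, 1001*, 1010*, 1100*, 1111*
[col 1] -000*, -100*, -111, 0-00*, 0-11, 01-0*, 01-1*, 010-*, 011-*, 1-00*, 10-0, 100-
[col 2] --00, 01--
Prime implicants: --00, -111, 0-11, 01--, 10-0, 100-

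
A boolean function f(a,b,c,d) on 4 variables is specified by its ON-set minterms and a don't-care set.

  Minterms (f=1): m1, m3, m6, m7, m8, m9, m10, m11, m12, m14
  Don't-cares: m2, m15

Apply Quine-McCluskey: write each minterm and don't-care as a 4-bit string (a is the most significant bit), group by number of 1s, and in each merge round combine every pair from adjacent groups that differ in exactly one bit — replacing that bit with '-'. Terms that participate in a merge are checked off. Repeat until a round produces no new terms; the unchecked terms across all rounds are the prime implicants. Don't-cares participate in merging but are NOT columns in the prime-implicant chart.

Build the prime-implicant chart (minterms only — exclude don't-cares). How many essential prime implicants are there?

Round 0: 0001✓ 0010✓ 0011✓ 0110✓ 0111✓ 1000✓ 1001✓ 1010✓ 1011✓ 1100✓ 1110✓ 1111✓
Round 1: -001✓ -010✓ -011✓ -110✓ -111✓ 0-10✓ 0-11✓ 00-1✓ 001-✓ 011-✓ 1-00✓ 1-10✓ 1-11✓ 10-0✓ 10-1✓ 100-✓ 101-✓ 11-0✓ 111-✓
Round 2: --10✓ --11✓ -0-1 -01-✓ -11-✓ 0-1-✓ 1--0 1-1-✓ 10--
Round 3: --1-
PIs = {--1-, -0-1, 1--0, 10--}
Coverage chart:
  m1: -0-1 ←essential
  m3: --1-,-0-1
  m6: --1- ←essential
  m7: --1- ←essential
  m8: 1--0,10--
  m9: -0-1,10--
  m10: --1-,1--0,10--
  m11: --1-,-0-1,10--
  m12: 1--0 ←essential
  m14: --1-,1--0
Essential: --1-, -0-1, 1--0

3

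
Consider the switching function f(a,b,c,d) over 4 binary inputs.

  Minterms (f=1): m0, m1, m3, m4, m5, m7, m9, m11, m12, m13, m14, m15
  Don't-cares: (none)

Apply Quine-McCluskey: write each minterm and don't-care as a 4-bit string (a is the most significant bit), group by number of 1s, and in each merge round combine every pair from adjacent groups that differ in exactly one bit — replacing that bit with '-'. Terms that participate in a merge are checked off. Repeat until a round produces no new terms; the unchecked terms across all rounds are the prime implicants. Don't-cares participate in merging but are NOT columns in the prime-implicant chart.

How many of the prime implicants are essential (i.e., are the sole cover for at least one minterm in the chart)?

3

size-2^0 implicants → 0000(✓)  0001(✓)  0011(✓)  0100(✓)  0101(✓)  0111(✓)  1001(✓)  1011(✓)  1100(✓)  1101(✓)  1110(✓)  1111(✓)
size-2^1 implicants → -001(✓)  -011(✓)  -100(✓)  -101(✓)  -111(✓)  0-00(✓)  0-01(✓)  0-11(✓)  00-1(✓)  000-(✓)  01-1(✓)  010-(✓)  1-01(✓)  1-11(✓)  10-1(✓)  11-0(✓)  11-1(✓)  110-(✓)  111-(✓)
size-2^2 implicants → --01(✓)  --11(✓)  -0-1(✓)  -1-1(✓)  -10-  0--1(✓)  0-0-  1--1(✓)  11--
size-2^3 implicants → ---1
Unchecked terms (primes): ---1, -10-, 0-0-, 11--
Minterm coverage:
  m0 ⊆ 0-0- [E]
  m1 ⊆ ---1,0-0-
  m3 ⊆ ---1 [E]
  m4 ⊆ -10-,0-0-
  m5 ⊆ ---1,-10-,0-0-
  m7 ⊆ ---1 [E]
  m9 ⊆ ---1 [E]
  m11 ⊆ ---1 [E]
  m12 ⊆ -10-,11--
  m13 ⊆ ---1,-10-,11--
  m14 ⊆ 11-- [E]
  m15 ⊆ ---1,11--
E = {---1, 0-0-, 11--}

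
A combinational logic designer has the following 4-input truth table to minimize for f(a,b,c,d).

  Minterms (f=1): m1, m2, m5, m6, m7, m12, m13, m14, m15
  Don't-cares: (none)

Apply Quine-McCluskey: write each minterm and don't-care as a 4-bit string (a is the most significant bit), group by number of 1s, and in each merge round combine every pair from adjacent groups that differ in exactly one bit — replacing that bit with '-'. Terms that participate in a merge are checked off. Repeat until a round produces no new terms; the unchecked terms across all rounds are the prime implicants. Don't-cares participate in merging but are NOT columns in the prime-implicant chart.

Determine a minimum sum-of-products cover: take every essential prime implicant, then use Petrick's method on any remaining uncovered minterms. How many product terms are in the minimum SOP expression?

Round 0: 0001✓ 0010✓ 0101✓ 0110✓ 0111✓ 1100✓ 1101✓ 1110✓ 1111✓
Round 1: -101✓ -110✓ -111✓ 0-01 0-10 01-1✓ 011-✓ 11-0✓ 11-1✓ 110-✓ 111-✓
Round 2: -1-1 -11- 11--
PIs = {-1-1, -11-, 0-01, 0-10, 11--}
Coverage chart:
  m1: 0-01 ←essential
  m2: 0-10 ←essential
  m5: -1-1,0-01
  m6: -11-,0-10
  m7: -1-1,-11-
  m12: 11-- ←essential
  m13: -1-1,11--
  m14: -11-,11--
  m15: -1-1,-11-,11--
Essential: 0-01, 0-10, 11--
Petrick residual → -1-1
Min cover (4 terms): bd + a'c'd + a'cd' + ab

4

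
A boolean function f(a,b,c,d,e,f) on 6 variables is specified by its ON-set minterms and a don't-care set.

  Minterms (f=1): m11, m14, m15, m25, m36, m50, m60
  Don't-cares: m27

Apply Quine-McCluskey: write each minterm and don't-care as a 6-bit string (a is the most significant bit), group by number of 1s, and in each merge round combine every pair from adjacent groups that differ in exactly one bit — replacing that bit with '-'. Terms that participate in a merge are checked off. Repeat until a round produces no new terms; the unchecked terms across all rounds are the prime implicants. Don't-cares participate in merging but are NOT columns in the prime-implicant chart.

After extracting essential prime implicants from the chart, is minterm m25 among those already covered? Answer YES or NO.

YES

Round 0: 001011✓ 001110✓ 001111✓ 011001✓ 011011✓ 100100 110010 111100
Round 1: 0-1011 001-11 00111- 0110-1
PIs = {0-1011, 001-11, 00111-, 0110-1, 100100, 110010, 111100}
Coverage chart:
  m11: 0-1011,001-11
  m14: 00111- ←essential
  m15: 001-11,00111-
  m25: 0110-1 ←essential
  m36: 100100 ←essential
  m50: 110010 ←essential
  m60: 111100 ←essential
Essential: 00111-, 0110-1, 100100, 110010, 111100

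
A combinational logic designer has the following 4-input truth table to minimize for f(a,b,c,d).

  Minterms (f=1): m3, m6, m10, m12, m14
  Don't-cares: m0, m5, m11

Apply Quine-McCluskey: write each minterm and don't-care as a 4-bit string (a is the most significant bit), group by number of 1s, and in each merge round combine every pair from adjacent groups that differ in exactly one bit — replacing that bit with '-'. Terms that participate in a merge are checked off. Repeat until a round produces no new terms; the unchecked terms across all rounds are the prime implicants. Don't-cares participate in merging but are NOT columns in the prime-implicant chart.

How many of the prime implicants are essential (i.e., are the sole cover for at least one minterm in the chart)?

Round 0: 0000 0011✓ 0101 0110✓ 1010✓ 1011✓ 1100✓ 1110✓
Round 1: -011 -110 1-10 101- 11-0
PIs = {-011, -110, 0000, 0101, 1-10, 101-, 11-0}
Coverage chart:
  m3: -011 ←essential
  m6: -110 ←essential
  m10: 1-10,101-
  m12: 11-0 ←essential
  m14: -110,1-10,11-0
Essential: -011, -110, 11-0

3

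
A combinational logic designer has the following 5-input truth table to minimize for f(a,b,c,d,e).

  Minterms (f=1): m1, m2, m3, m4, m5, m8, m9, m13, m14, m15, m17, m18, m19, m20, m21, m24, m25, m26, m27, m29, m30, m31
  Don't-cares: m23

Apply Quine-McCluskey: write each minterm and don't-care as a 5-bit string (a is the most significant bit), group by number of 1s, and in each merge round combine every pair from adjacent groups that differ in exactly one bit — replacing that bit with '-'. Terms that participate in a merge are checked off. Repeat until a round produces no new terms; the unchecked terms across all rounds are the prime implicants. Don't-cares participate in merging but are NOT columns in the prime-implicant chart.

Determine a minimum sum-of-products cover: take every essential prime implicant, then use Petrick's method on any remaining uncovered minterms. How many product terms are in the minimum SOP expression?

6

Round 0: 00001✓ 00010✓ 00011✓ 00100✓ 00101✓ 01000✓ 01001✓ 01101✓ 01110✓ 01111✓ 10001✓ 10010✓ 10011✓ 10100✓ 10101✓ 10111✓ 11000✓ 11001✓ 11010✓ 11011✓ 11101✓ 11110✓ 11111✓
Round 1: -0001✓ -0010✓ -0011✓ -0100✓ -0101✓ -1000✓ -1001✓ -1101✓ -1110✓ -1111✓ 0-001✓ 0-101✓ 00-01✓ 000-1✓ 0001-✓ 0010-✓ 01-01✓ 0100-✓ 011-1✓ 0111-✓ 1-001✓ 1-010✓ 1-011✓ 1-101✓ 1-111✓ 10-01✓ 10-11✓ 100-1✓ 1001-✓ 101-1✓ 1010-✓ 11-01✓ 11-10✓ 11-11✓ 110-0✓ 110-1✓ 1100-✓ 1101-✓ 111-1✓ 1111-✓
Round 2: --001✓ --101✓ -0-01✓ -00-1 -001- -010- -1-01✓ -100- -11-1 -111- 0--01✓ 1--01✓ 1--11✓ 1-0-1✓ 1-01- 1-1-1✓ 10--1✓ 11--1✓ 11-1- 110--
Round 3: ---01 1---1
PIs = {---01, -00-1, -001-, -010-, -100-, -11-1, -111-, 1---1, 1-01-, 11-1-, 110--}
Coverage chart:
  m1: ---01,-00-1
  m2: -001- ←essential
  m3: -00-1,-001-
  m4: -010- ←essential
  m5: ---01,-010-
  m8: -100- ←essential
  m9: ---01,-100-
  m13: ---01,-11-1
  m14: -111- ←essential
  m15: -11-1,-111-
  m17: ---01,-00-1,1---1
  m18: -001-,1-01-
  m19: -00-1,-001-,1---1,1-01-
  m20: -010- ←essential
  m21: ---01,-010-,1---1
  m24: -100-,110--
  m25: ---01,-100-,1---1,110--
  m26: 1-01-,11-1-,110--
  m27: 1---1,1-01-,11-1-,110--
  m29: ---01,-11-1,1---1
  m30: -111-,11-1-
  m31: -11-1,-111-,1---1,11-1-
Essential: -001-, -010-, -100-, -111-
Petrick residual → ---01, 1-01-
Min cover (6 terms): d'e + b'c'd + b'cd' + bc'd' + bcd + ac'd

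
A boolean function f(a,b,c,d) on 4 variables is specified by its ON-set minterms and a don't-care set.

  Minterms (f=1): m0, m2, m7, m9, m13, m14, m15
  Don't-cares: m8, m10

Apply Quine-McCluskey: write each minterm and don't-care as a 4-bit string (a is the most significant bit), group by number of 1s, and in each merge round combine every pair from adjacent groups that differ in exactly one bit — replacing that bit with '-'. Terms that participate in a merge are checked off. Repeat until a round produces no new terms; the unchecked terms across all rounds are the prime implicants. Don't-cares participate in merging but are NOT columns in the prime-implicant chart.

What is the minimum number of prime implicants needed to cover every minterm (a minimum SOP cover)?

Round 0: 0000✓ 0010✓ 0111✓ 1000✓ 1001✓ 1010✓ 1101✓ 1110✓ 1111✓
Round 1: -000✓ -010✓ -111 00-0✓ 1-01 1-10 10-0✓ 100- 11-1 111-
Round 2: -0-0
PIs = {-0-0, -111, 1-01, 1-10, 100-, 11-1, 111-}
Coverage chart:
  m0: -0-0 ←essential
  m2: -0-0 ←essential
  m7: -111 ←essential
  m9: 1-01,100-
  m13: 1-01,11-1
  m14: 1-10,111-
  m15: -111,11-1,111-
Essential: -0-0, -111
Petrick residual → 1-01, 1-10
Min cover (4 terms): b'd' + bcd + ac'd + acd'

4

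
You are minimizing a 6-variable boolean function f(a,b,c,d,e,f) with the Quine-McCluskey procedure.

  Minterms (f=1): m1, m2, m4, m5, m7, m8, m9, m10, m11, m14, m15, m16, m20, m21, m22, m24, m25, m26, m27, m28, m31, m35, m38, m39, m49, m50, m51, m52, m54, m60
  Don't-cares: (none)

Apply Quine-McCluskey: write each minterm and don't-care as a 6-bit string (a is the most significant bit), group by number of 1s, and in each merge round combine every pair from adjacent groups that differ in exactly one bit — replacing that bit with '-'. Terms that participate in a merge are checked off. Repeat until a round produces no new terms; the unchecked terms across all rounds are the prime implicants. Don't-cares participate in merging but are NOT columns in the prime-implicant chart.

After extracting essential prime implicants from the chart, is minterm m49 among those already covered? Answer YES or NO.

Round 0: 000001✓ 000010✓ 000100✓ 000101✓ 000111✓ 001000✓ 001001✓ 001010✓ 001011✓ 001110✓ 001111✓ 010000✓ 010100✓ 010101✓ 010110✓ 011000✓ 011001✓ 011010✓ 011011✓ 011100✓ 011111✓ 100011✓ 100110✓ 100111✓ 110001✓ 110010✓ 110011✓ 110100✓ 110110✓ 111100✓
Round 1: -00111 -10100✓ -10110✓ -11100✓ 0-0100✓ 0-0101✓ 0-1000✓ 0-1001✓ 0-1010✓ 0-1011✓ 0-1111✓ 00-001 00-010 00-111 000-01 0001-1 00010-✓ 001-10✓ 001-11✓ 0010-0✓ 0010-1✓ 00100-✓ 00101-✓ 00111-✓ 01-000✓ 01-100✓ 010-00✓ 0101-0✓ 01010-✓ 011-00✓ 011-11✓ 0110-0✓ 0110-1✓ 01100-✓ 01101-✓ 1-0011 1-0110 100-11 10011- 11-100✓ 110-10 1100-1 11001- 1101-0✓
Round 2: -1-100 -101-0 0-010- 0-1-11 0-10-0✓ 0-10-1✓ 0-100-✓ 0-101-✓ 001-1- 0010--✓ 01--00 0110--✓
Round 3: 0-10--
PIs = {-00111, -1-100, -101-0, 0-010-, 0-1-11, 0-10--, 00-001, 00-010, 00-111, 000-01, 0001-1, 001-1-, 01--00, 1-0011, 1-0110, 100-11, 10011-, 110-10, 1100-1, 11001-}
Coverage chart:
  m1: 00-001,000-01
  m2: 00-010 ←essential
  m4: 0-010- ←essential
  m5: 0-010-,000-01,0001-1
  m7: -00111,00-111,0001-1
  m8: 0-10-- ←essential
  m9: 0-10--,00-001
  m10: 0-10--,00-010,001-1-
  m11: 0-1-11,0-10--,001-1-
  m14: 001-1- ←essential
  m15: 0-1-11,00-111,001-1-
  m16: 01--00 ←essential
  m20: -1-100,-101-0,0-010-,01--00
  m21: 0-010- ←essential
  m22: -101-0 ←essential
  m24: 0-10--,01--00
  m25: 0-10-- ←essential
  m26: 0-10-- ←essential
  m27: 0-1-11,0-10--
  m28: -1-100,01--00
  m31: 0-1-11 ←essential
  m35: 1-0011,100-11
  m38: 1-0110,10011-
  m39: -00111,100-11,10011-
  m49: 1100-1 ←essential
  m50: 110-10,11001-
  m51: 1-0011,1100-1,11001-
  m52: -1-100,-101-0
  m54: -101-0,1-0110,110-10
  m60: -1-100 ←essential
Essential: -1-100, -101-0, 0-010-, 0-1-11, 0-10--, 00-010, 001-1-, 01--00, 1100-1

YES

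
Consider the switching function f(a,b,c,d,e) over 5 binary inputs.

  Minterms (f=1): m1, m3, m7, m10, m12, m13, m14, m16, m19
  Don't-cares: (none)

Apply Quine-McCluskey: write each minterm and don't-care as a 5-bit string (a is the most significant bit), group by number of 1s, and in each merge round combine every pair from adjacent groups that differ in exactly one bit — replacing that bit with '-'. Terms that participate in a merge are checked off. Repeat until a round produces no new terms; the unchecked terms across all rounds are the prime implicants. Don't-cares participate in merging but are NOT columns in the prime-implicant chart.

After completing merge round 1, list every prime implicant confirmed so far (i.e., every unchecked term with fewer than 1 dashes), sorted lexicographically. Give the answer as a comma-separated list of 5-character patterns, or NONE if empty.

[col 0] 00001*, 00011*, 00111*, 01010*, 01100*, 01101*, 01110*, 10000, 10011*
[col 1] -0011, 00-11, 000-1, 01-10, 011-0, 0110-
Prime implicants: -0011, 00-11, 000-1, 01-10, 011-0, 0110-, 10000

10000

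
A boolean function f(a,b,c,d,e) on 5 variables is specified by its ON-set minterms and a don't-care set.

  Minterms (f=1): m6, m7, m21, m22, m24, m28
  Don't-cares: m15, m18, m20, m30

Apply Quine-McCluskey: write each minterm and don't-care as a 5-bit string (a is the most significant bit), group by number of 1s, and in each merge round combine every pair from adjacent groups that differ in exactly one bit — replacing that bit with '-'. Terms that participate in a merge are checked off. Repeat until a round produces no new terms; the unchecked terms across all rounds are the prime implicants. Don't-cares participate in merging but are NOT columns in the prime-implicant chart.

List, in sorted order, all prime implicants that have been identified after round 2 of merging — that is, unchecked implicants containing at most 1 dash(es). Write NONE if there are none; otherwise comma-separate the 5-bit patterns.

-0110, 0-111, 0011-, 10-10, 1010-, 11-00

[col 0] 00110*, 00111*, 01111*, 10010*, 10100*, 10101*, 10110*, 11000*, 11100*, 11110*
[col 1] -0110, 0-111, 0011-, 1-100*, 1-110*, 10-10, 101-0*, 1010-, 11-00, 111-0*
[col 2] 1-1-0
Prime implicants: -0110, 0-111, 0011-, 1-1-0, 10-10, 1010-, 11-00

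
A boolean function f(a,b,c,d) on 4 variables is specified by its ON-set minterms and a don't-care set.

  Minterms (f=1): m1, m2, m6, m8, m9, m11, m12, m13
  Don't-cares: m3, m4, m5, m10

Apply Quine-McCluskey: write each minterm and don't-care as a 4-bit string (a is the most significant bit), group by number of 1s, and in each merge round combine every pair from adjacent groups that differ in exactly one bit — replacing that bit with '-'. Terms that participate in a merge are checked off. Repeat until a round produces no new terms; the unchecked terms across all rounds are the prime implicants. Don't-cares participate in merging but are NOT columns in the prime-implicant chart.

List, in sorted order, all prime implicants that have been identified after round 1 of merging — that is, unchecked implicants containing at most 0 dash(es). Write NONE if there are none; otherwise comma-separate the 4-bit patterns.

NONE

size-2^0 implicants → 0001(✓)  0010(✓)  0011(✓)  0100(✓)  0101(✓)  0110(✓)  1000(✓)  1001(✓)  1010(✓)  1011(✓)  1100(✓)  1101(✓)
size-2^1 implicants → -001(✓)  -010(✓)  -011(✓)  -100(✓)  -101(✓)  0-01(✓)  0-10  00-1(✓)  001-(✓)  01-0  010-(✓)  1-00(✓)  1-01(✓)  10-0(✓)  10-1(✓)  100-(✓)  101-(✓)  110-(✓)
size-2^2 implicants → --01  -0-1  -01-  -10-  1-0-  10--
Unchecked terms (primes): --01, -0-1, -01-, -10-, 0-10, 01-0, 1-0-, 10--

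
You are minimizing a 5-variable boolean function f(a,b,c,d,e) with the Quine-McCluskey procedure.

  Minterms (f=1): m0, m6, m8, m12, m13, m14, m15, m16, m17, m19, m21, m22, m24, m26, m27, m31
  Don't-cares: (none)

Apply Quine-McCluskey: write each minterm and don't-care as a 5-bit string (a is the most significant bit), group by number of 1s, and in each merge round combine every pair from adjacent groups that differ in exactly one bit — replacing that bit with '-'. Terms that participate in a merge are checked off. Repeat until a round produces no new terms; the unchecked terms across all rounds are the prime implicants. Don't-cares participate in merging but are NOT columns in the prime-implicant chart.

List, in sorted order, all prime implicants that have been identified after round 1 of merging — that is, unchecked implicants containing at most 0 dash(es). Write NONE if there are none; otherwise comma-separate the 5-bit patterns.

NONE

size-2^0 implicants → 00000(✓)  00110(✓)  01000(✓)  01100(✓)  01101(✓)  01110(✓)  01111(✓)  10000(✓)  10001(✓)  10011(✓)  10101(✓)  10110(✓)  11000(✓)  11010(✓)  11011(✓)  11111(✓)
size-2^1 implicants → -0000(✓)  -0110  -1000(✓)  -1111  0-000(✓)  0-110  01-00  011-0(✓)  011-1(✓)  0110-(✓)  0111-(✓)  1-000(✓)  1-011  10-01  100-1  1000-  11-11  110-0  1101-
size-2^2 implicants → --000  011--
Unchecked terms (primes): --000, -0110, -1111, 0-110, 01-00, 011--, 1-011, 10-01, 100-1, 1000-, 11-11, 110-0, 1101-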